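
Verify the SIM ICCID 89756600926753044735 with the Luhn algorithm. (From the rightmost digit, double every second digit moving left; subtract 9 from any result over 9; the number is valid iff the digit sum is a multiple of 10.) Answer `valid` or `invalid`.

From the right, keep odd positions and double even positions (subtract 9 from any doubled value over 9):
  doubled (positions 2,4,...): 6 8 0 1 3 9 0 3 5 7 → sum 42
  kept (positions 1,3,...): 5 7 4 3 7 2 0 6 5 9 → sum 48
Total = 90.
90 mod 10 = 0, so the number is valid.

valid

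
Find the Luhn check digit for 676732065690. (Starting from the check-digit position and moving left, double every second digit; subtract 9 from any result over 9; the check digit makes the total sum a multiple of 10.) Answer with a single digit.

Partial digits right→left: 0 9 6 5 6 0 2 3 7 6 7 6
Double every second digit counting from the check-digit position (so the 1st, 3rd, 5th, ... of the partial from the right).
  doubled (with −9 where >9): 0 3 3 4 5 5 → sum 20
  kept as-is: 9 5 0 3 6 6 → sum 29
Total = 20 + 29 = 49.
Check digit = (10 − (49 mod 10)) mod 10 = 1.

1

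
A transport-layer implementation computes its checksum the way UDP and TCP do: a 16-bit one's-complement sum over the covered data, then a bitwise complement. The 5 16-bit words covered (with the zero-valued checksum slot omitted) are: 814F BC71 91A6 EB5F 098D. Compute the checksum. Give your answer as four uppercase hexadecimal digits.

3BAB

One's-complement addition (fold any carry out of bit 15 back into bit 0):
  0x814F + 0xBC71 = 0x13DC0 → wrap carry → 0x3DC1
  0x3DC1 + 0x91A6 = 0x0CF67
  0xCF67 + 0xEB5F = 0x1BAC6 → wrap carry → 0xBAC7
  0xBAC7 + 0x098D = 0x0C454
One's-complement sum = 0xC454.
Checksum = ~0xC454 & 0xFFFF = 0x3BAB.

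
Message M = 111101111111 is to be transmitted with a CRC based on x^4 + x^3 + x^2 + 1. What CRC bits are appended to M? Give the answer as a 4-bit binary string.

0001

Append 4 zeros: 1111011111110000. Divide by 11101 (XOR where the leading bit is 1):
  pos 0: 11110 XOR 11101 = 00011
  pos 3: 11111 XOR 11101 = 00010
  pos 6: 10111 XOR 11101 = 01010
  pos 7: 10101 XOR 11101 = 01000
  pos 8: 10000 XOR 11101 = 01101
  pos 9: 11010 XOR 11101 = 00111
  pos 11: 11100 XOR 11101 = 00001
Remainder (last 4 bits) = 0001. This is the CRC / FCS.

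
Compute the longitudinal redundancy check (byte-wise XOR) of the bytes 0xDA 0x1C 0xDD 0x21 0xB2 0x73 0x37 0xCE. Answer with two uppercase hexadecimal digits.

XOR the bytes together:
  start with 0xDA
  0xDA ⊕ 0x1C = 0xC6
  0xC6 ⊕ 0xDD = 0x1B
  0x1B ⊕ 0x21 = 0x3A
  0x3A ⊕ 0xB2 = 0x88
  0x88 ⊕ 0x73 = 0xFB
  0xFB ⊕ 0x37 = 0xCC
  0xCC ⊕ 0xCE = 0x02

02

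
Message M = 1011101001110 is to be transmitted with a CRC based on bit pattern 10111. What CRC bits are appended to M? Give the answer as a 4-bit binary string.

1100

Append 4 zeros: 10111010011100000. Divide by 10111 (XOR where the leading bit is 1):
  pos 0: 10111 XOR 10111 = 00000
  pos 6: 10011 XOR 10111 = 00100
  pos 8: 10010 XOR 10111 = 00101
  pos 10: 10100 XOR 10111 = 00011
Remainder (last 4 bits) = 1100. This is the CRC / FCS.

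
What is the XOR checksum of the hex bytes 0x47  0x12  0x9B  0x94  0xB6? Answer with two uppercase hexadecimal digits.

XOR the bytes together:
  start with 0x47
  0x47 ⊕ 0x12 = 0x55
  0x55 ⊕ 0x9B = 0xCE
  0xCE ⊕ 0x94 = 0x5A
  0x5A ⊕ 0xB6 = 0xEC

EC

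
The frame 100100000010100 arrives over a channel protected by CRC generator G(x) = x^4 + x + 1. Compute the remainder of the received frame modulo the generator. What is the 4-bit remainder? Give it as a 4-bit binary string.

0000

Modulo-2 division of 100100000010100 by 10011:
  pos 0: 10010 XOR 10011 = 00001
  pos 4: 10000 XOR 10011 = 00011
  pos 7: 11010 XOR 10011 = 01001
  pos 8: 10011 XOR 10011 = 00000
Remainder = 0000 (zero — the frame passes the CRC check).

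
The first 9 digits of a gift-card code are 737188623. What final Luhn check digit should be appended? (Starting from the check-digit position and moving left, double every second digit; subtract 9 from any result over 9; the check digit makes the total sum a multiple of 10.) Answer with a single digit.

0

Partial digits right→left: 3 2 6 8 8 1 7 3 7
Double every second digit counting from the check-digit position (so the 1st, 3rd, 5th, ... of the partial from the right).
  doubled (with −9 where >9): 6 3 7 5 5 → sum 26
  kept as-is: 2 8 1 3 → sum 14
Total = 26 + 14 = 40.
Check digit = (10 − (40 mod 10)) mod 10 = 0.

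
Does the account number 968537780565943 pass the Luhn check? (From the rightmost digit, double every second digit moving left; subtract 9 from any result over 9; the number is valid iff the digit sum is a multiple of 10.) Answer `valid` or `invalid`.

invalid

From the right, keep odd positions and double even positions (subtract 9 from any doubled value over 9):
  doubled (positions 2,4,...): 8 1 1 7 5 1 3 → sum 26
  kept (positions 1,3,...): 3 9 6 0 7 3 8 9 → sum 45
Total = 71.
71 mod 10 = 1, so the number is invalid.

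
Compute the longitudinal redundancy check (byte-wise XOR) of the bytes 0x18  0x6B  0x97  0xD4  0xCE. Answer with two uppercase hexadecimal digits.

XOR the bytes together:
  start with 0x18
  0x18 ⊕ 0x6B = 0x73
  0x73 ⊕ 0x97 = 0xE4
  0xE4 ⊕ 0xD4 = 0x30
  0x30 ⊕ 0xCE = 0xFE

FE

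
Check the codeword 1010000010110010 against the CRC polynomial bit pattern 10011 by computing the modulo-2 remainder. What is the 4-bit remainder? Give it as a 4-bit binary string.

Modulo-2 division of 1010000010110010 by 10011:
  pos 0: 10100 XOR 10011 = 00111
  pos 2: 11100 XOR 10011 = 01111
  pos 3: 11110 XOR 10011 = 01101
  pos 4: 11011 XOR 10011 = 01000
  pos 5: 10000 XOR 10011 = 00011
  pos 8: 11110 XOR 10011 = 01101
  pos 9: 11010 XOR 10011 = 01001
  pos 10: 10011 XOR 10011 = 00000
Remainder = 0000 (zero — the frame passes the CRC check).

0000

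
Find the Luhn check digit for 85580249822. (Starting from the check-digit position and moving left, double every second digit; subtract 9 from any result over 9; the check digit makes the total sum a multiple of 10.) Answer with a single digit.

7

Partial digits right→left: 2 2 8 9 4 2 0 8 5 5 8
Double every second digit counting from the check-digit position (so the 1st, 3rd, 5th, ... of the partial from the right).
  doubled (with −9 where >9): 4 7 8 0 1 7 → sum 27
  kept as-is: 2 9 2 8 5 → sum 26
Total = 27 + 26 = 53.
Check digit = (10 − (53 mod 10)) mod 10 = 7.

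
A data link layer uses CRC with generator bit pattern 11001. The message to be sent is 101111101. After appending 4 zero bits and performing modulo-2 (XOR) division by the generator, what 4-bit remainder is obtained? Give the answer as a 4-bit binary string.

Append 4 zeros: 1011111010000. Divide by 11001 (XOR where the leading bit is 1):
  pos 0: 10111 XOR 11001 = 01110
  pos 1: 11101 XOR 11001 = 00100
  pos 3: 10010 XOR 11001 = 01011
  pos 4: 10111 XOR 11001 = 01110
  pos 5: 11100 XOR 11001 = 00101
  pos 7: 10100 XOR 11001 = 01101
  pos 8: 11010 XOR 11001 = 00011
Remainder (last 4 bits) = 0011. This is the CRC / FCS.

0011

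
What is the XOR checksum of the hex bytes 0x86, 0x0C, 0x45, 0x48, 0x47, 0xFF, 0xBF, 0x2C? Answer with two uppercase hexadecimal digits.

XOR the bytes together:
  start with 0x86
  0x86 ⊕ 0x0C = 0x8A
  0x8A ⊕ 0x45 = 0xCF
  0xCF ⊕ 0x48 = 0x87
  0x87 ⊕ 0x47 = 0xC0
  0xC0 ⊕ 0xFF = 0x3F
  0x3F ⊕ 0xBF = 0x80
  0x80 ⊕ 0x2C = 0xAC

AC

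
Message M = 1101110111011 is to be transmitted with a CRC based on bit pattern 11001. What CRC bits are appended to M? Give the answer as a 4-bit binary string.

Append 4 zeros: 11011101110110000. Divide by 11001 (XOR where the leading bit is 1):
  pos 0: 11011 XOR 11001 = 00010
  pos 3: 10101 XOR 11001 = 01100
  pos 4: 11001 XOR 11001 = 00000
  pos 9: 10110 XOR 11001 = 01111
  pos 10: 11110 XOR 11001 = 00111
  pos 12: 11100 XOR 11001 = 00101
Remainder (last 4 bits) = 0101. This is the CRC / FCS.

0101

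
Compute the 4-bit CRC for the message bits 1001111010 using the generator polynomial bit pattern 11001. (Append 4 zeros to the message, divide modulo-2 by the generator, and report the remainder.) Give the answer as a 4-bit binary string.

Append 4 zeros: 10011110100000. Divide by 11001 (XOR where the leading bit is 1):
  pos 0: 10011 XOR 11001 = 01010
  pos 1: 10101 XOR 11001 = 01100
  pos 2: 11001 XOR 11001 = 00000
  pos 8: 10000 XOR 11001 = 01001
  pos 9: 10010 XOR 11001 = 01011
Remainder (last 4 bits) = 1011. This is the CRC / FCS.

1011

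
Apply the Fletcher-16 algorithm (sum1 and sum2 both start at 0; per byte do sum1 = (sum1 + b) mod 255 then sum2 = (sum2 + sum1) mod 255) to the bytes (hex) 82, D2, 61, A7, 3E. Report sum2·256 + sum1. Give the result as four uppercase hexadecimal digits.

Running sums (mod 255):
  after byte 0 (82): sum1=130, sum2=130
  after byte 1 (D2): sum1=85, sum2=215
  after byte 2 (61): sum1=182, sum2=142
  after byte 3 (A7): sum1=94, sum2=236
  after byte 4 (3E): sum1=156, sum2=137
Checksum = sum2·256 + sum1 = 137·256 + 156 = 35228 = 0x899C.

899C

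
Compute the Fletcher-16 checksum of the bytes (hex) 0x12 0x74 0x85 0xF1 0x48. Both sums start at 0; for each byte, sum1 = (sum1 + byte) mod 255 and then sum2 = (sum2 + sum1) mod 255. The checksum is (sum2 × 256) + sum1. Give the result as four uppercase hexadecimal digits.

E846

Running sums (mod 255):
  after byte 0 (0x12): sum1=18, sum2=18
  after byte 1 (0x74): sum1=134, sum2=152
  after byte 2 (0x85): sum1=12, sum2=164
  after byte 3 (0xF1): sum1=253, sum2=162
  after byte 4 (0x48): sum1=70, sum2=232
Checksum = sum2·256 + sum1 = 232·256 + 70 = 59462 = 0xE846.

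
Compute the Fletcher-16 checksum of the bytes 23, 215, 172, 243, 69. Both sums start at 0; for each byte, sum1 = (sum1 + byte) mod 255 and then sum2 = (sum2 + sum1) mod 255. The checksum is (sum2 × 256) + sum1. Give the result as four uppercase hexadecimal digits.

06D4

Running sums (mod 255):
  after byte 0 (23): sum1=23, sum2=23
  after byte 1 (215): sum1=238, sum2=6
  after byte 2 (172): sum1=155, sum2=161
  after byte 3 (243): sum1=143, sum2=49
  after byte 4 (69): sum1=212, sum2=6
Checksum = sum2·256 + sum1 = 6·256 + 212 = 1748 = 0x06D4.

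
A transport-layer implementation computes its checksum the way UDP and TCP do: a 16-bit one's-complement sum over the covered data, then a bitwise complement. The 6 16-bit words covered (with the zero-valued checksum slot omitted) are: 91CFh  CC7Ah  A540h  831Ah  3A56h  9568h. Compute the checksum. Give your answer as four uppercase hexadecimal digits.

One's-complement addition (fold any carry out of bit 15 back into bit 0):
  0x91CF + 0xCC7A = 0x15E49 → wrap carry → 0x5E4A
  0x5E4A + 0xA540 = 0x1038A → wrap carry → 0x038B
  0x038B + 0x831A = 0x086A5
  0x86A5 + 0x3A56 = 0x0C0FB
  0xC0FB + 0x9568 = 0x15663 → wrap carry → 0x5664
One's-complement sum = 0x5664.
Checksum = ~0x5664 & 0xFFFF = 0xA99B.

A99B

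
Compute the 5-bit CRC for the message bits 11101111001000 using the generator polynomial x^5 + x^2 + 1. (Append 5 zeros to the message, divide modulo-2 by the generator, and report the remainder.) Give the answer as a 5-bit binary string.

01110

Append 5 zeros: 1110111100100000000. Divide by 100101 (XOR where the leading bit is 1):
  pos 0: 111011 XOR 100101 = 011110
  pos 1: 111101 XOR 100101 = 011000
  pos 2: 110001 XOR 100101 = 010100
  pos 3: 101000 XOR 100101 = 001101
  pos 5: 110101 XOR 100101 = 010000
  pos 6: 100000 XOR 100101 = 000101
  pos 9: 101000 XOR 100101 = 001101
  pos 11: 110100 XOR 100101 = 010001
  pos 12: 100010 XOR 100101 = 000111
Remainder (last 5 bits) = 01110. This is the CRC / FCS.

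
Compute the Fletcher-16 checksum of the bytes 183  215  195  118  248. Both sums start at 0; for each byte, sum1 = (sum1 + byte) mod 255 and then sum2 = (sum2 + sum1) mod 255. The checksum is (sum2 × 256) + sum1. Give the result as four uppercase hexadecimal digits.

Running sums (mod 255):
  after byte 0 (183): sum1=183, sum2=183
  after byte 1 (215): sum1=143, sum2=71
  after byte 2 (195): sum1=83, sum2=154
  after byte 3 (118): sum1=201, sum2=100
  after byte 4 (248): sum1=194, sum2=39
Checksum = sum2·256 + sum1 = 39·256 + 194 = 10178 = 0x27C2.

27C2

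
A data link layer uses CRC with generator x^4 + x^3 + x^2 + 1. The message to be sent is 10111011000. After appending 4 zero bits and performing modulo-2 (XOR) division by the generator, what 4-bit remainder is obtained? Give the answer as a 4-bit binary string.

0000

Append 4 zeros: 101110110000000. Divide by 11101 (XOR where the leading bit is 1):
  pos 0: 10111 XOR 11101 = 01010
  pos 1: 10100 XOR 11101 = 01001
  pos 2: 10011 XOR 11101 = 01110
  pos 3: 11101 XOR 11101 = 00000
Remainder (last 4 bits) = 0000. This is the CRC / FCS.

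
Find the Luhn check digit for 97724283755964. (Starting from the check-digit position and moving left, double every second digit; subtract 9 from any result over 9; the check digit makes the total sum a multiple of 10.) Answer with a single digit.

7

Partial digits right→left: 4 6 9 5 5 7 3 8 2 4 2 7 7 9
Double every second digit counting from the check-digit position (so the 1st, 3rd, 5th, ... of the partial from the right).
  doubled (with −9 where >9): 8 9 1 6 4 4 5 → sum 37
  kept as-is: 6 5 7 8 4 7 9 → sum 46
Total = 37 + 46 = 83.
Check digit = (10 − (83 mod 10)) mod 10 = 7.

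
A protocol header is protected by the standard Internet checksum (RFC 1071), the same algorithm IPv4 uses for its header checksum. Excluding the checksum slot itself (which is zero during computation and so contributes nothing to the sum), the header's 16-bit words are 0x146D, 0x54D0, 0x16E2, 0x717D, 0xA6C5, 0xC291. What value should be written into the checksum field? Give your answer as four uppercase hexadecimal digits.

A50B

One's-complement addition (fold any carry out of bit 15 back into bit 0):
  0x146D + 0x54D0 = 0x0693D
  0x693D + 0x16E2 = 0x0801F
  0x801F + 0x717D = 0x0F19C
  0xF19C + 0xA6C5 = 0x19861 → wrap carry → 0x9862
  0x9862 + 0xC291 = 0x15AF3 → wrap carry → 0x5AF4
One's-complement sum = 0x5AF4.
Checksum = ~0x5AF4 & 0xFFFF = 0xA50B.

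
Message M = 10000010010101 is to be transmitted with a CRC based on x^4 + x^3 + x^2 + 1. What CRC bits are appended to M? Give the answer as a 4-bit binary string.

Append 4 zeros: 100000100101010000. Divide by 11101 (XOR where the leading bit is 1):
  pos 0: 10000 XOR 11101 = 01101
  pos 1: 11010 XOR 11101 = 00111
  pos 3: 11110 XOR 11101 = 00011
  pos 6: 11010 XOR 11101 = 00111
  pos 8: 11110 XOR 11101 = 00011
  pos 11: 11100 XOR 11101 = 00001
Remainder (last 4 bits) = 0100. This is the CRC / FCS.

0100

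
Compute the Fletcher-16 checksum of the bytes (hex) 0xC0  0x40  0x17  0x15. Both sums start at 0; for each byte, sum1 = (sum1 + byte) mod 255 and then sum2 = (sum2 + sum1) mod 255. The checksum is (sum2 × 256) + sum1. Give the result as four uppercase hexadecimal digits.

Running sums (mod 255):
  after byte 0 (0xC0): sum1=192, sum2=192
  after byte 1 (0x40): sum1=1, sum2=193
  after byte 2 (0x17): sum1=24, sum2=217
  after byte 3 (0x15): sum1=45, sum2=7
Checksum = sum2·256 + sum1 = 7·256 + 45 = 1837 = 0x072D.

072D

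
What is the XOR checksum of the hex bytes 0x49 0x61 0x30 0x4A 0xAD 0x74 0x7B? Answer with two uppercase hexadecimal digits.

F0

XOR the bytes together:
  start with 0x49
  0x49 ⊕ 0x61 = 0x28
  0x28 ⊕ 0x30 = 0x18
  0x18 ⊕ 0x4A = 0x52
  0x52 ⊕ 0xAD = 0xFF
  0xFF ⊕ 0x74 = 0x8B
  0x8B ⊕ 0x7B = 0xF0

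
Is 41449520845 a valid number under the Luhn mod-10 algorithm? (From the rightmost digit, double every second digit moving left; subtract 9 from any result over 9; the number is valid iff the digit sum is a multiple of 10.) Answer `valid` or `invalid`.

From the right, keep odd positions and double even positions (subtract 9 from any doubled value over 9):
  doubled (positions 2,4,...): 8 0 1 8 2 → sum 19
  kept (positions 1,3,...): 5 8 2 9 4 4 → sum 32
Total = 51.
51 mod 10 = 1, so the number is invalid.

invalid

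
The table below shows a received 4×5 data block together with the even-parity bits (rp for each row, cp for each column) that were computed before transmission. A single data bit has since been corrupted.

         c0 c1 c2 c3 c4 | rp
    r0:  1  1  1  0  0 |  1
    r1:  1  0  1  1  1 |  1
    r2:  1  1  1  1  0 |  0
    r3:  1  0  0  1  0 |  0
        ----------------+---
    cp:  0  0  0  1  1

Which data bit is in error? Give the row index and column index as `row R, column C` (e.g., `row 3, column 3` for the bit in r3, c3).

row 1, column 2

Recompute each row's even parity and compare to rp:
  r0: data parity 1, sent rp 1 → ok
  r1: data parity 0, sent rp 1 → mismatch
  r2: data parity 0, sent rp 0 → ok
  r3: data parity 0, sent rp 0 → ok
Recompute each column's even parity and compare to cp:
  c0: data parity 0, sent cp 0 → ok
  c1: data parity 0, sent cp 0 → ok
  c2: data parity 1, sent cp 0 → mismatch
  c3: data parity 1, sent cp 1 → ok
  c4: data parity 1, sent cp 1 → ok
Exactly one row (r1) and one column (c2) fail → the flipped bit is at their intersection.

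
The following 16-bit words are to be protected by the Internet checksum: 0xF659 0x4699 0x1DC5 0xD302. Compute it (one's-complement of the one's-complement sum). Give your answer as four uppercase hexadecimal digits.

One's-complement addition (fold any carry out of bit 15 back into bit 0):
  0xF659 + 0x4699 = 0x13CF2 → wrap carry → 0x3CF3
  0x3CF3 + 0x1DC5 = 0x05AB8
  0x5AB8 + 0xD302 = 0x12DBA → wrap carry → 0x2DBB
One's-complement sum = 0x2DBB.
Checksum = ~0x2DBB & 0xFFFF = 0xD244.

D244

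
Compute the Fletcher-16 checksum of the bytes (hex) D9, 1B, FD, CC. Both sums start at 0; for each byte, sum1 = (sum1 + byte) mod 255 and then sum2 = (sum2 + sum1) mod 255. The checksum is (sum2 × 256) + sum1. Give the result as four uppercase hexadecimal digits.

Running sums (mod 255):
  after byte 0 (D9): sum1=217, sum2=217
  after byte 1 (1B): sum1=244, sum2=206
  after byte 2 (FD): sum1=242, sum2=193
  after byte 3 (CC): sum1=191, sum2=129
Checksum = sum2·256 + sum1 = 129·256 + 191 = 33215 = 0x81BF.

81BF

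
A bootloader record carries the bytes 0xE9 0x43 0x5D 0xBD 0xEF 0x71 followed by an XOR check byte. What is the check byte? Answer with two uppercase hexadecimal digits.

XOR the bytes together:
  start with 0xE9
  0xE9 ⊕ 0x43 = 0xAA
  0xAA ⊕ 0x5D = 0xF7
  0xF7 ⊕ 0xBD = 0x4A
  0x4A ⊕ 0xEF = 0xA5
  0xA5 ⊕ 0x71 = 0xD4

D4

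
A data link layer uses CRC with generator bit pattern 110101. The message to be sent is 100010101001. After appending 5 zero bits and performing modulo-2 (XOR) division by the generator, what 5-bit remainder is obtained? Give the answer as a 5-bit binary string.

11010

Append 5 zeros: 10001010100100000. Divide by 110101 (XOR where the leading bit is 1):
  pos 0: 100010 XOR 110101 = 010111
  pos 1: 101111 XOR 110101 = 011010
  pos 2: 110100 XOR 110101 = 000001
  pos 7: 110010 XOR 110101 = 000111
  pos 10: 111000 XOR 110101 = 001101
Remainder (last 5 bits) = 11010. This is the CRC / FCS.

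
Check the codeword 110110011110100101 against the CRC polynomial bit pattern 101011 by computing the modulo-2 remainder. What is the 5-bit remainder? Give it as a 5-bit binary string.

00100

Modulo-2 division of 110110011110100101 by 101011:
  pos 0: 110110 XOR 101011 = 011101
  pos 1: 111010 XOR 101011 = 010001
  pos 2: 100011 XOR 101011 = 001000
  pos 4: 100011 XOR 101011 = 001000
  pos 6: 100010 XOR 101011 = 001001
  pos 8: 100110 XOR 101011 = 001101
  pos 10: 110101 XOR 101011 = 011110
  pos 11: 111100 XOR 101011 = 010111
  pos 12: 101111 XOR 101011 = 000100
Remainder = 00100 (nonzero — an error is detected).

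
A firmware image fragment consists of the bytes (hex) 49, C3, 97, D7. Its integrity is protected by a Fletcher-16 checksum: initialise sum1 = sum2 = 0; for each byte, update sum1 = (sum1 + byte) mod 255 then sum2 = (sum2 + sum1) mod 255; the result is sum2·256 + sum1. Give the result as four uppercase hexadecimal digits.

777C

Running sums (mod 255):
  after byte 0 (49): sum1=73, sum2=73
  after byte 1 (C3): sum1=13, sum2=86
  after byte 2 (97): sum1=164, sum2=250
  after byte 3 (D7): sum1=124, sum2=119
Checksum = sum2·256 + sum1 = 119·256 + 124 = 30588 = 0x777C.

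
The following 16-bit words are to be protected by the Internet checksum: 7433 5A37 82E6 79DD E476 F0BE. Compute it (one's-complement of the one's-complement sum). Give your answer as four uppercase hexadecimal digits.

One's-complement addition (fold any carry out of bit 15 back into bit 0):
  0x7433 + 0x5A37 = 0x0CE6A
  0xCE6A + 0x82E6 = 0x15150 → wrap carry → 0x5151
  0x5151 + 0x79DD = 0x0CB2E
  0xCB2E + 0xE476 = 0x1AFA4 → wrap carry → 0xAFA5
  0xAFA5 + 0xF0BE = 0x1A063 → wrap carry → 0xA064
One's-complement sum = 0xA064.
Checksum = ~0xA064 & 0xFFFF = 0x5F9B.

5F9B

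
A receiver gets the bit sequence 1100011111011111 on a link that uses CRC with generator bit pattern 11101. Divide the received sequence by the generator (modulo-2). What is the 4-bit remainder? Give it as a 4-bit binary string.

Modulo-2 division of 1100011111011111 by 11101:
  pos 0: 11000 XOR 11101 = 00101
  pos 2: 10111 XOR 11101 = 01010
  pos 3: 10101 XOR 11101 = 01000
  pos 4: 10001 XOR 11101 = 01100
  pos 5: 11001 XOR 11101 = 00100
  pos 7: 10001 XOR 11101 = 01100
  pos 8: 11001 XOR 11101 = 00100
  pos 10: 10011 XOR 11101 = 01110
  pos 11: 11101 XOR 11101 = 00000
Remainder = 0000 (zero — the frame passes the CRC check).

0000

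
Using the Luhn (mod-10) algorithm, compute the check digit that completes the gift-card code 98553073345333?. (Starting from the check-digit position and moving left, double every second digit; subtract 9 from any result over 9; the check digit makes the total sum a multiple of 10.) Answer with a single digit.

Partial digits right→left: 3 3 3 5 4 3 3 7 0 3 5 5 8 9
Double every second digit counting from the check-digit position (so the 1st, 3rd, 5th, ... of the partial from the right).
  doubled (with −9 where >9): 6 6 8 6 0 1 7 → sum 34
  kept as-is: 3 5 3 7 3 5 9 → sum 35
Total = 34 + 35 = 69.
Check digit = (10 − (69 mod 10)) mod 10 = 1.

1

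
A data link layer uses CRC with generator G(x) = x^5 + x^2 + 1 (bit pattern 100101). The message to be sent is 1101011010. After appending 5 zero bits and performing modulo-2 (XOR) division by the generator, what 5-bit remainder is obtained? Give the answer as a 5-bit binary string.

Append 5 zeros: 110101101000000. Divide by 100101 (XOR where the leading bit is 1):
  pos 0: 110101 XOR 100101 = 010000
  pos 1: 100001 XOR 100101 = 000100
  pos 4: 100010 XOR 100101 = 000111
  pos 7: 111000 XOR 100101 = 011101
  pos 8: 111010 XOR 100101 = 011111
  pos 9: 111110 XOR 100101 = 011011
Remainder (last 5 bits) = 11011. This is the CRC / FCS.

11011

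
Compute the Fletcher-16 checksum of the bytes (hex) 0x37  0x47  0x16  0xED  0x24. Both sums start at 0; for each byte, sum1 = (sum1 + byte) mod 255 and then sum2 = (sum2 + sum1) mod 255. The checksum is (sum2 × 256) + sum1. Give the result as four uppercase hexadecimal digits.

Running sums (mod 255):
  after byte 0 (0x37): sum1=55, sum2=55
  after byte 1 (0x47): sum1=126, sum2=181
  after byte 2 (0x16): sum1=148, sum2=74
  after byte 3 (0xED): sum1=130, sum2=204
  after byte 4 (0x24): sum1=166, sum2=115
Checksum = sum2·256 + sum1 = 115·256 + 166 = 29606 = 0x73A6.

73A6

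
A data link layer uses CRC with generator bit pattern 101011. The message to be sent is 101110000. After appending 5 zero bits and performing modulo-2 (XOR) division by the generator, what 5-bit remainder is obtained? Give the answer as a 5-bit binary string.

11101

Append 5 zeros: 10111000000000. Divide by 101011 (XOR where the leading bit is 1):
  pos 0: 101110 XOR 101011 = 000101
  pos 3: 101000 XOR 101011 = 000011
  pos 7: 110000 XOR 101011 = 011011
  pos 8: 110110 XOR 101011 = 011101
Remainder (last 5 bits) = 11101. This is the CRC / FCS.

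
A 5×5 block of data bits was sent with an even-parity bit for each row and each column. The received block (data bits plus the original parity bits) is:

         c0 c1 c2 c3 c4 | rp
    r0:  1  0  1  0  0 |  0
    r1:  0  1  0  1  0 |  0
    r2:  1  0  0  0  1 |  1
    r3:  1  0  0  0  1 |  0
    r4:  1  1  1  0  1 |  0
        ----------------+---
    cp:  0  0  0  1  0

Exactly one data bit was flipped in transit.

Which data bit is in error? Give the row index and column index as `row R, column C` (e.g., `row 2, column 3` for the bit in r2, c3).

row 2, column 4

Recompute each row's even parity and compare to rp:
  r0: data parity 0, sent rp 0 → ok
  r1: data parity 0, sent rp 0 → ok
  r2: data parity 0, sent rp 1 → mismatch
  r3: data parity 0, sent rp 0 → ok
  r4: data parity 0, sent rp 0 → ok
Recompute each column's even parity and compare to cp:
  c0: data parity 0, sent cp 0 → ok
  c1: data parity 0, sent cp 0 → ok
  c2: data parity 0, sent cp 0 → ok
  c3: data parity 1, sent cp 1 → ok
  c4: data parity 1, sent cp 0 → mismatch
Exactly one row (r2) and one column (c4) fail → the flipped bit is at their intersection.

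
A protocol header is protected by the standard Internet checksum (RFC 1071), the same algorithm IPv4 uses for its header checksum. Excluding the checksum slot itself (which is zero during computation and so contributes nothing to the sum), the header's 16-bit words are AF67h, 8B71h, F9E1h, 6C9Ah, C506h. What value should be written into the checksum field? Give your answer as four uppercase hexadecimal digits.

99A3

One's-complement addition (fold any carry out of bit 15 back into bit 0):
  0xAF67 + 0x8B71 = 0x13AD8 → wrap carry → 0x3AD9
  0x3AD9 + 0xF9E1 = 0x134BA → wrap carry → 0x34BB
  0x34BB + 0x6C9A = 0x0A155
  0xA155 + 0xC506 = 0x1665B → wrap carry → 0x665C
One's-complement sum = 0x665C.
Checksum = ~0x665C & 0xFFFF = 0x99A3.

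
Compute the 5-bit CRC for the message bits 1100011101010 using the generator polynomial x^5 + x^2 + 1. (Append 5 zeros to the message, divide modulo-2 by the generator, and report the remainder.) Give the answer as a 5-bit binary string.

10111

Append 5 zeros: 110001110101000000. Divide by 100101 (XOR where the leading bit is 1):
  pos 0: 110001 XOR 100101 = 010100
  pos 1: 101001 XOR 100101 = 001100
  pos 3: 110010 XOR 100101 = 010111
  pos 4: 101111 XOR 100101 = 001010
  pos 6: 101001 XOR 100101 = 001100
  pos 8: 110000 XOR 100101 = 010101
  pos 9: 101010 XOR 100101 = 001111
  pos 11: 111100 XOR 100101 = 011001
  pos 12: 110010 XOR 100101 = 010111
Remainder (last 5 bits) = 10111. This is the CRC / FCS.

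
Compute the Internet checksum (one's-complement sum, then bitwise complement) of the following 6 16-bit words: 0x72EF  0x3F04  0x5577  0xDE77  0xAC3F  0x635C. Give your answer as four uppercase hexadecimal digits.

One's-complement addition (fold any carry out of bit 15 back into bit 0):
  0x72EF + 0x3F04 = 0x0B1F3
  0xB1F3 + 0x5577 = 0x1076A → wrap carry → 0x076B
  0x076B + 0xDE77 = 0x0E5E2
  0xE5E2 + 0xAC3F = 0x19221 → wrap carry → 0x9222
  0x9222 + 0x635C = 0x0F57E
One's-complement sum = 0xF57E.
Checksum = ~0xF57E & 0xFFFF = 0x0A81.

0A81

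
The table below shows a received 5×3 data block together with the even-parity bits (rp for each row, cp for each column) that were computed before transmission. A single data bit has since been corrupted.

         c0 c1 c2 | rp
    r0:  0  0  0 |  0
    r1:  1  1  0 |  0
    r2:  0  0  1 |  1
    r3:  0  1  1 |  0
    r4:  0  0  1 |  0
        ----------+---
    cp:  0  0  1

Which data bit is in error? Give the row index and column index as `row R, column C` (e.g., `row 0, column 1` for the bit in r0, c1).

row 4, column 0

Recompute each row's even parity and compare to rp:
  r0: data parity 0, sent rp 0 → ok
  r1: data parity 0, sent rp 0 → ok
  r2: data parity 1, sent rp 1 → ok
  r3: data parity 0, sent rp 0 → ok
  r4: data parity 1, sent rp 0 → mismatch
Recompute each column's even parity and compare to cp:
  c0: data parity 1, sent cp 0 → mismatch
  c1: data parity 0, sent cp 0 → ok
  c2: data parity 1, sent cp 1 → ok
Exactly one row (r4) and one column (c0) fail → the flipped bit is at their intersection.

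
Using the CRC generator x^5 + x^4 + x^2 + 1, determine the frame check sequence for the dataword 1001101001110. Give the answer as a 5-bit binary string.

11111

Append 5 zeros: 100110100111000000. Divide by 110101 (XOR where the leading bit is 1):
  pos 0: 100110 XOR 110101 = 010011
  pos 1: 100111 XOR 110101 = 010010
  pos 2: 100100 XOR 110101 = 010001
  pos 3: 100010 XOR 110101 = 010111
  pos 4: 101111 XOR 110101 = 011010
  pos 5: 110101 XOR 110101 = 000000
  pos 11: 100000 XOR 110101 = 010101
  pos 12: 101010 XOR 110101 = 011111
Remainder (last 5 bits) = 11111. This is the CRC / FCS.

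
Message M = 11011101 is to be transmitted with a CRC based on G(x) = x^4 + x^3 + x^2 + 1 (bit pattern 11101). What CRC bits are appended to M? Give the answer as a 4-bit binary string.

Append 4 zeros: 110111010000. Divide by 11101 (XOR where the leading bit is 1):
  pos 0: 11011 XOR 11101 = 00110
  pos 2: 11010 XOR 11101 = 00111
  pos 4: 11110 XOR 11101 = 00011
  pos 7: 11000 XOR 11101 = 00101
Remainder (last 4 bits) = 0101. This is the CRC / FCS.

0101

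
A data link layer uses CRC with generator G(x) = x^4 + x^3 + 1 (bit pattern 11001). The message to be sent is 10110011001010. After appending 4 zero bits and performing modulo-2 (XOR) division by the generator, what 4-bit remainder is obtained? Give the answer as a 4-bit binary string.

0010

Append 4 zeros: 101100110010100000. Divide by 11001 (XOR where the leading bit is 1):
  pos 0: 10110 XOR 11001 = 01111
  pos 1: 11110 XOR 11001 = 00111
  pos 3: 11111 XOR 11001 = 00110
  pos 5: 11000 XOR 11001 = 00001
  pos 9: 11010 XOR 11001 = 00011
  pos 12: 11000 XOR 11001 = 00001
Remainder (last 4 bits) = 0010. This is the CRC / FCS.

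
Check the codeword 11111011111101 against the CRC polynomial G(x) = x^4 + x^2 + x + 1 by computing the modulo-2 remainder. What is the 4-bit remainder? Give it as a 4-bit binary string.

0000

Modulo-2 division of 11111011111101 by 10111:
  pos 0: 11111 XOR 10111 = 01000
  pos 1: 10000 XOR 10111 = 00111
  pos 3: 11111 XOR 10111 = 01000
  pos 4: 10001 XOR 10111 = 00110
  pos 6: 11011 XOR 10111 = 01100
  pos 7: 11001 XOR 10111 = 01110
  pos 8: 11100 XOR 10111 = 01011
  pos 9: 10111 XOR 10111 = 00000
Remainder = 0000 (zero — the frame passes the CRC check).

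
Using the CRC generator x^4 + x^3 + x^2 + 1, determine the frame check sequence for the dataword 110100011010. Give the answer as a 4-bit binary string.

Append 4 zeros: 1101000110100000. Divide by 11101 (XOR where the leading bit is 1):
  pos 0: 11010 XOR 11101 = 00111
  pos 2: 11100 XOR 11101 = 00001
  pos 6: 11101 XOR 11101 = 00000
Remainder (last 4 bits) = 0000. This is the CRC / FCS.

0000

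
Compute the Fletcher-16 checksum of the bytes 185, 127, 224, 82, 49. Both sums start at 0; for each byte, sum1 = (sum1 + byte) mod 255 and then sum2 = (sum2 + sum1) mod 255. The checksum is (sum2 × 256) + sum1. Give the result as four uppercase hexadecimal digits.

179D

Running sums (mod 255):
  after byte 0 (185): sum1=185, sum2=185
  after byte 1 (127): sum1=57, sum2=242
  after byte 2 (224): sum1=26, sum2=13
  after byte 3 (82): sum1=108, sum2=121
  after byte 4 (49): sum1=157, sum2=23
Checksum = sum2·256 + sum1 = 23·256 + 157 = 6045 = 0x179D.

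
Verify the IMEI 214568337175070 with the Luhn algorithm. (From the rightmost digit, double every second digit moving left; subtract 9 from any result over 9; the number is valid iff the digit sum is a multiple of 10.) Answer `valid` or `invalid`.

From the right, keep odd positions and double even positions (subtract 9 from any doubled value over 9):
  doubled (positions 2,4,...): 5 1 2 6 7 1 2 → sum 24
  kept (positions 1,3,...): 0 0 7 7 3 6 4 2 → sum 29
Total = 53.
53 mod 10 = 3, so the number is invalid.

invalid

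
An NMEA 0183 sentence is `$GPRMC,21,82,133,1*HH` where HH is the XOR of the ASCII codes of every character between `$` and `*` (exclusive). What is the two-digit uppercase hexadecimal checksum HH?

42

XOR the ASCII codes of the payload characters:
  'G' = 0x47 → acc = 0x47
  'P' = 0x50 → acc = 0x17
  'R' = 0x52 → acc = 0x45
  'M' = 0x4D → acc = 0x08
  'C' = 0x43 → acc = 0x4B
  ',' = 0x2C → acc = 0x67
  '2' = 0x32 → acc = 0x55
  '1' = 0x31 → acc = 0x64
  ',' = 0x2C → acc = 0x48
  '8' = 0x38 → acc = 0x70
  '2' = 0x32 → acc = 0x42
  ',' = 0x2C → acc = 0x6E
  '1' = 0x31 → acc = 0x5F
  '3' = 0x33 → acc = 0x6C
  '3' = 0x33 → acc = 0x5F
  ',' = 0x2C → acc = 0x73
  '1' = 0x31 → acc = 0x42
Checksum = 0x42.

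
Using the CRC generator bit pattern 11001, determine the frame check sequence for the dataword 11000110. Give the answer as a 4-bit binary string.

Append 4 zeros: 110001100000. Divide by 11001 (XOR where the leading bit is 1):
  pos 0: 11000 XOR 11001 = 00001
  pos 4: 11100 XOR 11001 = 00101
  pos 6: 10100 XOR 11001 = 01101
  pos 7: 11010 XOR 11001 = 00011
Remainder (last 4 bits) = 0011. This is the CRC / FCS.

0011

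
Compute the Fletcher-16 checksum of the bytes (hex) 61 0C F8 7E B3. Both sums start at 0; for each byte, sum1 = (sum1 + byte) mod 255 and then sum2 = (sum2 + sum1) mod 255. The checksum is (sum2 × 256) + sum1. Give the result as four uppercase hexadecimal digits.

Running sums (mod 255):
  after byte 0 (61): sum1=97, sum2=97
  after byte 1 (0C): sum1=109, sum2=206
  after byte 2 (F8): sum1=102, sum2=53
  after byte 3 (7E): sum1=228, sum2=26
  after byte 4 (B3): sum1=152, sum2=178
Checksum = sum2·256 + sum1 = 178·256 + 152 = 45720 = 0xB298.

B298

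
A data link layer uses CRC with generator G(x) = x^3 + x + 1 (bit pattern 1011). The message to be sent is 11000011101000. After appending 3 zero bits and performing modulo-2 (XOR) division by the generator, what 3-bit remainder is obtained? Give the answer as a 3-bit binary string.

Append 3 zeros: 11000011101000000. Divide by 1011 (XOR where the leading bit is 1):
  pos 0: 1100 XOR 1011 = 0111
  pos 1: 1110 XOR 1011 = 0101
  pos 2: 1010 XOR 1011 = 0001
  pos 5: 1111 XOR 1011 = 0100
  pos 6: 1000 XOR 1011 = 0011
  pos 8: 1110 XOR 1011 = 0101
  pos 9: 1010 XOR 1011 = 0001
  pos 12: 1000 XOR 1011 = 0011
Remainder (last 3 bits) = 110. This is the CRC / FCS.

110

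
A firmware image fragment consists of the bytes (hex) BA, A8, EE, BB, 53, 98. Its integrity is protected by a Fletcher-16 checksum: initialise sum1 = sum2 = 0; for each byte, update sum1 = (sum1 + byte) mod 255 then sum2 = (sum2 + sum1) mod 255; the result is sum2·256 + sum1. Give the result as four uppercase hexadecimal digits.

D9F9

Running sums (mod 255):
  after byte 0 (BA): sum1=186, sum2=186
  after byte 1 (A8): sum1=99, sum2=30
  after byte 2 (EE): sum1=82, sum2=112
  after byte 3 (BB): sum1=14, sum2=126
  after byte 4 (53): sum1=97, sum2=223
  after byte 5 (98): sum1=249, sum2=217
Checksum = sum2·256 + sum1 = 217·256 + 249 = 55801 = 0xD9F9.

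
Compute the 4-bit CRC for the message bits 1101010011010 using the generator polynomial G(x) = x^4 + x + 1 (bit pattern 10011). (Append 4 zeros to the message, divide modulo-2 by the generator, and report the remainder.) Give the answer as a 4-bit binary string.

1000

Append 4 zeros: 11010100110100000. Divide by 10011 (XOR where the leading bit is 1):
  pos 0: 11010 XOR 10011 = 01001
  pos 1: 10011 XOR 10011 = 00000
  pos 8: 11010 XOR 10011 = 01001
  pos 9: 10010 XOR 10011 = 00001
Remainder (last 4 bits) = 1000. This is the CRC / FCS.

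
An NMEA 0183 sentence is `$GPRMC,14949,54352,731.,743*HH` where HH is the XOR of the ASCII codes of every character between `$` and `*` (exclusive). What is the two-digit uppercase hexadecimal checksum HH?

64

XOR the ASCII codes of the payload characters:
  'G' = 0x47 → acc = 0x47
  'P' = 0x50 → acc = 0x17
  'R' = 0x52 → acc = 0x45
  'M' = 0x4D → acc = 0x08
  'C' = 0x43 → acc = 0x4B
  ',' = 0x2C → acc = 0x67
  '1' = 0x31 → acc = 0x56
  '4' = 0x34 → acc = 0x62
  '9' = 0x39 → acc = 0x5B
  '4' = 0x34 → acc = 0x6F
  '9' = 0x39 → acc = 0x56
  ',' = 0x2C → acc = 0x7A
  '5' = 0x35 → acc = 0x4F
  '4' = 0x34 → acc = 0x7B
  '3' = 0x33 → acc = 0x48
  '5' = 0x35 → acc = 0x7D
  '2' = 0x32 → acc = 0x4F
  ',' = 0x2C → acc = 0x63
  '7' = 0x37 → acc = 0x54
  '3' = 0x33 → acc = 0x67
  '1' = 0x31 → acc = 0x56
  '.' = 0x2E → acc = 0x78
  ',' = 0x2C → acc = 0x54
  '7' = 0x37 → acc = 0x63
  '4' = 0x34 → acc = 0x57
  '3' = 0x33 → acc = 0x64
Checksum = 0x64.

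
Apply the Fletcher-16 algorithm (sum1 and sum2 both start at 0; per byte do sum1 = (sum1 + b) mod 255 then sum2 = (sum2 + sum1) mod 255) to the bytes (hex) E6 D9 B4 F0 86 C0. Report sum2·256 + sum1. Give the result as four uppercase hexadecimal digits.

1EAD

Running sums (mod 255):
  after byte 0 (E6): sum1=230, sum2=230
  after byte 1 (D9): sum1=192, sum2=167
  after byte 2 (B4): sum1=117, sum2=29
  after byte 3 (F0): sum1=102, sum2=131
  after byte 4 (86): sum1=236, sum2=112
  after byte 5 (C0): sum1=173, sum2=30
Checksum = sum2·256 + sum1 = 30·256 + 173 = 7853 = 0x1EAD.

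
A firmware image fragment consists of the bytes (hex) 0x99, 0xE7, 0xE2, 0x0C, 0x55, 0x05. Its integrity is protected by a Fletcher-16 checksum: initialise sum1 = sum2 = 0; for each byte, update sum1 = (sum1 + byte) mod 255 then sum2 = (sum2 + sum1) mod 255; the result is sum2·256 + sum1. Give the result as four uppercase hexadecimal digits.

Running sums (mod 255):
  after byte 0 (0x99): sum1=153, sum2=153
  after byte 1 (0xE7): sum1=129, sum2=27
  after byte 2 (0xE2): sum1=100, sum2=127
  after byte 3 (0x0C): sum1=112, sum2=239
  after byte 4 (0x55): sum1=197, sum2=181
  after byte 5 (0x05): sum1=202, sum2=128
Checksum = sum2·256 + sum1 = 128·256 + 202 = 32970 = 0x80CA.

80CA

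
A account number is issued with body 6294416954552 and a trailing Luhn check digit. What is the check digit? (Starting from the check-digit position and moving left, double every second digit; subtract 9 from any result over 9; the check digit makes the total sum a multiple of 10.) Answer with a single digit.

6

Partial digits right→left: 2 5 5 4 5 9 6 1 4 4 9 2 6
Double every second digit counting from the check-digit position (so the 1st, 3rd, 5th, ... of the partial from the right).
  doubled (with −9 where >9): 4 1 1 3 8 9 3 → sum 29
  kept as-is: 5 4 9 1 4 2 → sum 25
Total = 29 + 25 = 54.
Check digit = (10 − (54 mod 10)) mod 10 = 6.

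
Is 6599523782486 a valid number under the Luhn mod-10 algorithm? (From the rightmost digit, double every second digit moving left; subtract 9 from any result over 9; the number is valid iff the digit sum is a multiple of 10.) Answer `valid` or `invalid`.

invalid

From the right, keep odd positions and double even positions (subtract 9 from any doubled value over 9):
  doubled (positions 2,4,...): 7 4 5 4 9 1 → sum 30
  kept (positions 1,3,...): 6 4 8 3 5 9 6 → sum 41
Total = 71.
71 mod 10 = 1, so the number is invalid.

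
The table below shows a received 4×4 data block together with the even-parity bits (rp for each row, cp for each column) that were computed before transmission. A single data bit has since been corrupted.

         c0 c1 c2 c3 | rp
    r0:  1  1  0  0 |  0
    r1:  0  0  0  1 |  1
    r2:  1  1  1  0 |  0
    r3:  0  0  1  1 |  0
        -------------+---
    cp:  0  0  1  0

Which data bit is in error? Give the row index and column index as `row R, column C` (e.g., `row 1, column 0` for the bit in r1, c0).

Recompute each row's even parity and compare to rp:
  r0: data parity 0, sent rp 0 → ok
  r1: data parity 1, sent rp 1 → ok
  r2: data parity 1, sent rp 0 → mismatch
  r3: data parity 0, sent rp 0 → ok
Recompute each column's even parity and compare to cp:
  c0: data parity 0, sent cp 0 → ok
  c1: data parity 0, sent cp 0 → ok
  c2: data parity 0, sent cp 1 → mismatch
  c3: data parity 0, sent cp 0 → ok
Exactly one row (r2) and one column (c2) fail → the flipped bit is at their intersection.

row 2, column 2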